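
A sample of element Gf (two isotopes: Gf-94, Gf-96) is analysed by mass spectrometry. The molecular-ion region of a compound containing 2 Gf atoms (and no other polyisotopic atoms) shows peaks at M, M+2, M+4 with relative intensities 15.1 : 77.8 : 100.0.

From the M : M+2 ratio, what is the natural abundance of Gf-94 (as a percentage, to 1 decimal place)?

28.0%

Write p for the Gf-94 fraction. I(M+2)/I(M) = [C(2,1)·p^1·(1−p)] / p^2 = 2·(1−p)/p = 77.8/15.1 = 5.1523
(1−p)/p = 5.1523/2 = 2.5762  ⇒  p = 1/(1 + 2.5762) = 0.2796
Gf-94: 28.0%, Gf-96: 72.0%.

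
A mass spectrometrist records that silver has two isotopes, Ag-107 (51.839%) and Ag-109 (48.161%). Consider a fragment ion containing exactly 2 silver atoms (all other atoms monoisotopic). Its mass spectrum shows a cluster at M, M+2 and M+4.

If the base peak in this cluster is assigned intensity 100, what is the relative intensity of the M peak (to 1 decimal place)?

(0.51839 + 0.48161)^2 gives M 0.2687, M+2 0.4993, M+4 0.2319; the largest is M+2.
P(M+2) = C(2,1) × 0.51839^1 × 0.48161^1 = 2 × 0.51839 × 0.48161 = 0.499324 (base)
P(M) = C(2,0) × 0.51839^2 × 0.48161^0 = 1 × 0.26872819 × 1.0000 = 0.268728
Relative intensity = 0.268728 / 0.499324 × 100 = 53.8

53.8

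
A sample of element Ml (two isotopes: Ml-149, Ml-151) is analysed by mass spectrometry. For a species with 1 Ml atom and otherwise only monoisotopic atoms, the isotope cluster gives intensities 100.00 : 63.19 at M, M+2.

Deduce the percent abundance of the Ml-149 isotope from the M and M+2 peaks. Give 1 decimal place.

61.3%

Let p = fractional abundance of Ml-149. I(M+2)/I(M) = [C(1,1)·p^0·(1−p)] / p^1 = 1·(1−p)/p = 63.19/100.00 = 0.6319
(1−p)/p = 0.6319/1 = 0.6319  ⇒  p = 1/(1 + 0.6319) = 0.6128
Ml-149: 61.3%, Ml-151: 38.7%.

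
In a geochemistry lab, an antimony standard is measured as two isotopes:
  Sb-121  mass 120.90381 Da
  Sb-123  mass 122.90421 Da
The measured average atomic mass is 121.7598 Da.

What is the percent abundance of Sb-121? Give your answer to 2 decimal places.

Writing the weighted mean with unknown fraction x of Sb-121:
120.90381·x + 122.90421·(1 − x) = 121.7598
(120.90381 − 122.90421)·x = 121.7598 − 122.90421
x = -1.14441 / -2.00040 = 0.57209 → 57.21% Sb-121, 42.79% Sb-123.

57.21%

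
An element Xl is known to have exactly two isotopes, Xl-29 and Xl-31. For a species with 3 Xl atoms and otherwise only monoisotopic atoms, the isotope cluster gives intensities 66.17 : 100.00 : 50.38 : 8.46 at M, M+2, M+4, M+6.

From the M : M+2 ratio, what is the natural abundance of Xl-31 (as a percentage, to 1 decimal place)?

33.5%

If p is the fraction of Xl that is Xl-29, then I(M+2)/I(M) = [C(3,1)·p^2·(1−p)] / p^3 = 3·(1−p)/p = 100.00/66.17 = 1.5113
(1−p)/p = 1.5113/3 = 0.5038  ⇒  p = 1/(1 + 0.5038) = 0.6650
Xl-29: 66.5%, Xl-31: 33.5%.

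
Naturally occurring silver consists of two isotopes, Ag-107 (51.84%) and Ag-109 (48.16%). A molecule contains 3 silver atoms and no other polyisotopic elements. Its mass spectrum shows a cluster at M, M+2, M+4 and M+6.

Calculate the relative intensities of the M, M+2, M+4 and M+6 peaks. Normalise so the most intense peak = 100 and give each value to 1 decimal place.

35.9 : 100.0 : 92.9 : 28.8

Expanding (0.5184 + 0.4816)^3:
P(M) = 0.5184^3 = 0.139314
P(M+2) = 3 × 0.5184^2 × 0.4816^1 = 0.388273
P(M+4) = 3 × 0.5184^1 × 0.4816^2 = 0.360711
P(M+6) = 0.4816^3 = 0.111702
The M+2 peak is largest (0.388273); scaling to 100 gives 35.9 : 100.0 : 92.9 : 28.8.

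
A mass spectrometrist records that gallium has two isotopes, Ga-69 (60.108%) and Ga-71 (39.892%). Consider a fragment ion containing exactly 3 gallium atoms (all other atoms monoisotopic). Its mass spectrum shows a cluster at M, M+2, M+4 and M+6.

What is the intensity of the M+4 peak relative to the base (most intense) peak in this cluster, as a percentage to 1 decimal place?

66.4%

Term probabilities: M 0.2172, M+2 0.4324, M+4 0.2870, M+6 0.0635. Base peak = M+2.
P(M+2) = C(3,1) × 0.60108^2 × 0.39892^1 = 3 × 0.36129717 × 0.39892 = 0.432386 (base)
P(M+4) = C(3,2) × 0.60108^1 × 0.39892^2 = 3 × 0.60108 × 0.15913717 = 0.286963
Relative intensity = 0.286963 / 0.432386 × 100 = 66.4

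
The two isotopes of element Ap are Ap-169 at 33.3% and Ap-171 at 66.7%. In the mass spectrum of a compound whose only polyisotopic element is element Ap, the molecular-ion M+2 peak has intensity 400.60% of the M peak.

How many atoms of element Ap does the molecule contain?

For n independent Ap atoms, I(M+2)/I(M) = n · (abundance Ap-171) / (abundance Ap-169) = n · 0.667/0.333.
n = 4.0060 × 0.333/0.667 = 2.00 ≈ 2

2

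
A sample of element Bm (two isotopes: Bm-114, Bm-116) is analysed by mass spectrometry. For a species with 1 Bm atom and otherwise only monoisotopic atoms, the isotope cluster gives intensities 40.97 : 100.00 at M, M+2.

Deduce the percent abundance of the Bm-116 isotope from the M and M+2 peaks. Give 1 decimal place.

70.9%

Let p = fractional abundance of Bm-114. I(M+2)/I(M) = [C(1,1)·p^0·(1−p)] / p^1 = 1·(1−p)/p = 100.00/40.97 = 2.4408
(1−p)/p = 2.4408/1 = 2.4408  ⇒  p = 1/(1 + 2.4408) = 0.2906
Bm-114: 29.1%, Bm-116: 70.9%.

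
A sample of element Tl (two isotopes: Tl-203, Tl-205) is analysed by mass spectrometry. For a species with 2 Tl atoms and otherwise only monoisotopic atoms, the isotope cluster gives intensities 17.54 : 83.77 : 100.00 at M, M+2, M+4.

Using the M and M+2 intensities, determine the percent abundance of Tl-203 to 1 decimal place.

29.5%

Let p = fractional abundance of Tl-203. I(M+2)/I(M) = [C(2,1)·p^1·(1−p)] / p^2 = 2·(1−p)/p = 83.77/17.54 = 4.7759
(1−p)/p = 4.7759/2 = 2.3880  ⇒  p = 1/(1 + 2.3880) = 0.2952
Tl-203: 29.5%, Tl-205: 70.5%.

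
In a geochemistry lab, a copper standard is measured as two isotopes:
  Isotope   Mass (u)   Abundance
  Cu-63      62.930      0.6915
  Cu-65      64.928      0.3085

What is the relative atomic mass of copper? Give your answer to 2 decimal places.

Weight each isotope mass by its fractional abundance: 0.6915 × 62.930 + 0.3085 × 64.928
= 43.5161 + 20.0303 = 63.5464 u

63.55 u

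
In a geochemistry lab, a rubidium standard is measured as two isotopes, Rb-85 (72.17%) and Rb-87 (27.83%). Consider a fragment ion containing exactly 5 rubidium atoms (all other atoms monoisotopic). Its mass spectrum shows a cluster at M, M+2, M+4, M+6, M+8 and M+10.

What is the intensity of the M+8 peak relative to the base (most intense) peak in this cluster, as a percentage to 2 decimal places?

5.73%

Binomial terms of (0.7217 + 0.2783)^5: M 0.1958, M+2 0.3775, M+4 0.2911, M+6 0.1123, M+8 0.0216, M+10 0.0017 → M+2 is the base peak.
P(M+2) = C(5,1) × 0.7217^4 × 0.2783^1 = 5 × 0.27128565 × 0.2783 = 0.377494 (base)
P(M+8) = C(5,4) × 0.7217^1 × 0.2783^4 = 5 × 0.7217 × 0.00599864 = 0.021646
Relative intensity = 0.021646 / 0.377494 × 100 = 5.73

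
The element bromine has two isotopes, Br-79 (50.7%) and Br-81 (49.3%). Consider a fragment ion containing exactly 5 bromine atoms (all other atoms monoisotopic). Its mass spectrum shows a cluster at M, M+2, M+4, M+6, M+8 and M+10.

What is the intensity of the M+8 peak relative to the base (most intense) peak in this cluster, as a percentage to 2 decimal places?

47.28%

Term probabilities: M 0.0335, M+2 0.1629, M+4 0.3168, M+6 0.3080, M+8 0.1497, M+10 0.0291. Base peak = M+4.
P(M+4) = C(5,2) × 0.507^3 × 0.493^2 = 10 × 0.13032384 × 0.243049 = 0.316751 (base)
P(M+8) = C(5,4) × 0.507^1 × 0.493^4 = 5 × 0.5070 × 0.05907282 = 0.149750
Relative intensity = 0.149750 / 0.316751 × 100 = 47.28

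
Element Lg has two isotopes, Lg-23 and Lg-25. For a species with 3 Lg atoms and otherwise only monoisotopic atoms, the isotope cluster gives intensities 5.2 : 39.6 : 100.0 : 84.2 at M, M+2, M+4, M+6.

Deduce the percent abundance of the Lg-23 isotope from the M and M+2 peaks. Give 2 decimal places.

28.26%

If p is the fraction of Lg that is Lg-23, then I(M+2)/I(M) = [C(3,1)·p^2·(1−p)] / p^3 = 3·(1−p)/p = 39.6/5.2 = 7.6154
(1−p)/p = 7.6154/3 = 2.5385  ⇒  p = 1/(1 + 2.5385) = 0.2826
Lg-23: 28.26%, Lg-25: 71.74%.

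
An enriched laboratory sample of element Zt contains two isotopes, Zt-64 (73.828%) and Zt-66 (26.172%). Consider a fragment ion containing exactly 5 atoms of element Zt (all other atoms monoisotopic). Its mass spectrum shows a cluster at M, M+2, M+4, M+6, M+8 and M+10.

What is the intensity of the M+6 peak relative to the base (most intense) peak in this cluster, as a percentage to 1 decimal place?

25.1%

Term probabilities: M 0.2193, M+2 0.3888, M+4 0.2756, M+6 0.0977, M+8 0.0173, M+10 0.0012. Base peak = M+2.
P(M+2) = C(5,1) × 0.73828^4 × 0.26172^1 = 5 × 0.29708752 × 0.26172 = 0.388769 (base)
P(M+6) = C(5,3) × 0.73828^2 × 0.26172^3 = 10 × 0.54505736 × 0.01792713 = 0.097713
Relative intensity = 0.097713 / 0.388769 × 100 = 25.1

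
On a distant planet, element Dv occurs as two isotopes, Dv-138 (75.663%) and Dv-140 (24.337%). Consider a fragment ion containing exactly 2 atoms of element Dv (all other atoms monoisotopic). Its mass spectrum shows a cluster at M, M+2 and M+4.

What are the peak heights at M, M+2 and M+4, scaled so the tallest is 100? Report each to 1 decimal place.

Each Dv atom is independently Dv-138 (p = 0.75663) or Dv-140 (q = 0.24337); the cluster is the binomial expansion (p + q)^2.
P(M) = 0.75663^2 = 0.572489
P(M+2) = 2 × 0.75663^1 × 0.24337^1 = 0.368282
P(M+4) = 0.24337^2 = 0.059229
The M peak is largest (0.572489); scaling to 100 gives 100.0 : 64.3 : 10.3.

100.0 : 64.3 : 10.3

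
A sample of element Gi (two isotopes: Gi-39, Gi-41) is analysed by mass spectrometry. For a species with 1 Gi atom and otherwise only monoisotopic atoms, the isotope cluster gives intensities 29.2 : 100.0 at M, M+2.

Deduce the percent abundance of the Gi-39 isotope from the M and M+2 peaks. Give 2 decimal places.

If p is the fraction of Gi that is Gi-39, then I(M+2)/I(M) = [C(1,1)·p^0·(1−p)] / p^1 = 1·(1−p)/p = 100.0/29.2 = 3.4247
(1−p)/p = 3.4247/1 = 3.4247  ⇒  p = 1/(1 + 3.4247) = 0.2260
Gi-39: 22.60%, Gi-41: 77.40%.

22.60%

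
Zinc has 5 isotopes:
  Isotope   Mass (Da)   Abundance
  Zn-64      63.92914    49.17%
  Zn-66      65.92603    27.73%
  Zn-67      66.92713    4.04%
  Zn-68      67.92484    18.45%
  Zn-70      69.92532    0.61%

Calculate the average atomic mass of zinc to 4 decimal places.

The abundance-weighted mean is 0.4917 × 63.92914 + 0.2773 × 65.92603 + 0.0404 × 66.92713 + 0.1845 × 67.92484 + 0.0061 × 69.92532
= 31.433958 + 18.281288 + 2.703856 + 12.532133 + 0.426544 = 65.377779 Da

65.3778 Da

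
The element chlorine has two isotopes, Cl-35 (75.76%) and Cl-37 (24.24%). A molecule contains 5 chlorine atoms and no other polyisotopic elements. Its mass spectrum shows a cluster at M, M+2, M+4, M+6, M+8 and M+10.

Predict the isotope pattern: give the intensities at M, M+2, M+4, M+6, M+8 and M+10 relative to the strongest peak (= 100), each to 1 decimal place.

62.5 : 100.0 : 64.0 : 20.5 : 3.3 : 0.2

Expanding (0.7576 + 0.2424)^5:
P(M) = 0.7576^5 = 0.249574
P(M+2) = 5 × 0.7576^4 × 0.2424^1 = 0.399266
P(M+4) = 10 × 0.7576^3 × 0.2424^2 = 0.255497
P(M+6) = 10 × 0.7576^2 × 0.2424^3 = 0.081748
P(M+8) = 5 × 0.7576^1 × 0.2424^4 = 0.013078
P(M+10) = 0.2424^5 = 0.000837
The M+2 peak is largest (0.399266); scaling to 100 gives 62.5 : 100.0 : 64.0 : 20.5 : 3.3 : 0.2.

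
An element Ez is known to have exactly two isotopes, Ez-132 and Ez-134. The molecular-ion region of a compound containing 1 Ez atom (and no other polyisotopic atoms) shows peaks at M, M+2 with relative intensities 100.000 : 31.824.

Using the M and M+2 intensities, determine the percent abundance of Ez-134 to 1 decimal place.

24.1%

If p is the fraction of Ez that is Ez-132, then I(M+2)/I(M) = [C(1,1)·p^0·(1−p)] / p^1 = 1·(1−p)/p = 31.824/100.000 = 0.3182
(1−p)/p = 0.3182/1 = 0.3182  ⇒  p = 1/(1 + 0.3182) = 0.7586
Ez-132: 75.9%, Ez-134: 24.1%.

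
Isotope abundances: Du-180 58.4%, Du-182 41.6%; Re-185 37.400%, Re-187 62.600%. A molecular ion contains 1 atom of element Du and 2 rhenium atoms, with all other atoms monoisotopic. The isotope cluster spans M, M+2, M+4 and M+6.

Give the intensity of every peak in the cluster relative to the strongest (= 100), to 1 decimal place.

Element Du pattern (n=1): 0.5840 : 0.4160
Rhenium pattern (n=2): 0.139876 : 0.468248 : 0.391876
Convolve the two distributions (both contribute in 2-u steps):
  M: 0.5840×0.139876 = 0.081688
  M+2: 0.5840×0.468248 + 0.4160×0.139876 = 0.331645
  M+4: 0.5840×0.391876 + 0.4160×0.468248 = 0.423647
  M+6: 0.4160×0.391876 = 0.163020
Scale to base peak (0.423647) = 100: 19.3 : 78.3 : 100.0 : 38.5

19.3 : 78.3 : 100.0 : 38.5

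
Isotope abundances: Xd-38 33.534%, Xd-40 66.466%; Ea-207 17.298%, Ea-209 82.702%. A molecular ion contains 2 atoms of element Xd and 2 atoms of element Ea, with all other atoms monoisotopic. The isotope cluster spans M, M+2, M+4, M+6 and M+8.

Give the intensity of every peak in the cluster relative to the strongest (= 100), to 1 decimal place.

0.8 : 10.6 : 50.5 : 100.0 : 70.1

Element Xd pattern (n=2): 0.11245292 : 0.44577417 : 0.44177292
Element Ea pattern (n=2): 0.02992208 : 0.28611584 : 0.68396208
Convolve the two distributions (both contribute in 2-u steps):
  M: 0.11245292×0.02992208 = 0.003365
  M+2: 0.11245292×0.28611584 + 0.44577417×0.02992208 = 0.045513
  M+4: 0.11245292×0.68396208 + 0.44577417×0.28611584 + 0.44177292×0.02992208 = 0.217675
  M+6: 0.44577417×0.68396208 + 0.44177292×0.28611584 = 0.431291
  M+8: 0.44177292×0.68396208 = 0.302156
Scale to base peak (0.431291) = 100: 0.8 : 10.6 : 50.5 : 100.0 : 70.1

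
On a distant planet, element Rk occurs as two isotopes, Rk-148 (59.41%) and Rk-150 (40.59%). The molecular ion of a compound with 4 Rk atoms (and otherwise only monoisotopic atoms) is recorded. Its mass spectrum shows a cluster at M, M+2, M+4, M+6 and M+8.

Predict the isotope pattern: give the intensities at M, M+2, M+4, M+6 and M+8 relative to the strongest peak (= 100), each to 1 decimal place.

35.7 : 97.6 : 100.0 : 45.5 : 7.8

Each Rk atom is independently Rk-148 (p = 0.5941) or Rk-150 (q = 0.4059); the cluster is the binomial expansion (p + q)^4.
P(M) = 0.5941^4 = 0.124577
P(M+2) = 4 × 0.5941^3 × 0.4059^1 = 0.340453
P(M+4) = 6 × 0.5941^2 × 0.4059^2 = 0.348906
P(M+6) = 4 × 0.5941^1 × 0.4059^3 = 0.158919
P(M+8) = 0.4059^4 = 0.027144
The M+4 peak is largest (0.348906); scaling to 100 gives 35.7 : 97.6 : 100.0 : 45.5 : 7.8.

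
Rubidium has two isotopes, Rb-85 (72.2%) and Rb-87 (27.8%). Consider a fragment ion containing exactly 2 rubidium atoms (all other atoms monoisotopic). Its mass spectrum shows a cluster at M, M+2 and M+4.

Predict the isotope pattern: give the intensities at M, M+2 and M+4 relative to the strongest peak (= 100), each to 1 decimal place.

100.0 : 77.0 : 14.8

The 2 Rb atoms are independent, so intensities follow the terms of (0.722 + 0.278)^2.
P(M) = 0.722^2 = 0.521284
P(M+2) = 2 × 0.722^1 × 0.278^1 = 0.401432
P(M+4) = 0.278^2 = 0.077284
The M peak is largest (0.521284); scaling to 100 gives 100.0 : 77.0 : 14.8.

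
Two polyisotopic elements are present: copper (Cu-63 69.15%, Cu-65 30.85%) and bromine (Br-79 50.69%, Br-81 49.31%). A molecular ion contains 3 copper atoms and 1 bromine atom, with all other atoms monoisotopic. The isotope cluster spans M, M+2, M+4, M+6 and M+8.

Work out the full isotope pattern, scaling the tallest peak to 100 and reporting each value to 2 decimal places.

Copper pattern (n=3): 0.33065611 : 0.44254842 : 0.19743483 : 0.02936064
Bromine pattern (n=1): 0.5069 : 0.4931
Convolve the two distributions (both contribute in 2-u steps):
  M: 0.33065611×0.5069 = 0.167610
  M+2: 0.33065611×0.4931 + 0.44254842×0.5069 = 0.387374
  M+4: 0.44254842×0.4931 + 0.19743483×0.5069 = 0.318300
  M+6: 0.19743483×0.4931 + 0.02936064×0.5069 = 0.112238
  M+8: 0.02936064×0.4931 = 0.014478
Scale to base peak (0.387374) = 100: 43.27 : 100.00 : 82.17 : 28.97 : 3.74

43.27 : 100.00 : 82.17 : 28.97 : 3.74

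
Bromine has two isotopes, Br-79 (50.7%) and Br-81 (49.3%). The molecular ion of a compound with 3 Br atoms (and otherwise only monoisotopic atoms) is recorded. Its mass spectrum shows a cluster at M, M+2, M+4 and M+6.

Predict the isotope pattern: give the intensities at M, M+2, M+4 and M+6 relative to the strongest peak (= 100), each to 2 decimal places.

Expanding (0.507 + 0.493)^3:
P(M) = 0.507^3 = 0.130324
P(M+2) = 3 × 0.507^2 × 0.493^1 = 0.380175
P(M+4) = 3 × 0.507^1 × 0.493^2 = 0.369678
P(M+6) = 0.493^3 = 0.119823
The M+2 peak is largest (0.380175); scaling to 100 gives 34.28 : 100.00 : 97.24 : 31.52.

34.28 : 100.00 : 97.24 : 31.52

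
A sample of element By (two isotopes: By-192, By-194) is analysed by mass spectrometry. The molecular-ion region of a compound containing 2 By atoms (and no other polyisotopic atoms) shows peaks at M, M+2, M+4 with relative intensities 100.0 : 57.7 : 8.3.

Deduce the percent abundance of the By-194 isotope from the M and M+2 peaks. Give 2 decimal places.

If p is the fraction of By that is By-192, then I(M+2)/I(M) = [C(2,1)·p^1·(1−p)] / p^2 = 2·(1−p)/p = 57.7/100.0 = 0.5770
(1−p)/p = 0.5770/2 = 0.2885  ⇒  p = 1/(1 + 0.2885) = 0.7761
By-192: 77.61%, By-194: 22.39%.

22.39%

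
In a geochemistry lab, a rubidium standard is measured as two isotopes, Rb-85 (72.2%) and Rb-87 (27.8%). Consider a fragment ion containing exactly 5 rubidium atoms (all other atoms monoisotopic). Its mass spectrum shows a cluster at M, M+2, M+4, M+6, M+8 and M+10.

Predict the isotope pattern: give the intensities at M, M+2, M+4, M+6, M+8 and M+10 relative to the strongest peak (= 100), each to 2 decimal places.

51.94 : 100.00 : 77.01 : 29.65 : 5.71 : 0.44

The 5 Rb atoms are independent, so intensities follow the terms of (0.722 + 0.278)^5.
P(M) = 0.722^5 = 0.196194
P(M+2) = 5 × 0.722^4 × 0.278^1 = 0.377714
P(M+4) = 10 × 0.722^3 × 0.278^2 = 0.290872
P(M+6) = 10 × 0.722^2 × 0.278^3 = 0.111998
P(M+8) = 5 × 0.722^1 × 0.278^4 = 0.021562
P(M+10) = 0.278^5 = 0.001660
The M+2 peak is largest (0.377714); scaling to 100 gives 51.94 : 100.00 : 77.01 : 29.65 : 5.71 : 0.44.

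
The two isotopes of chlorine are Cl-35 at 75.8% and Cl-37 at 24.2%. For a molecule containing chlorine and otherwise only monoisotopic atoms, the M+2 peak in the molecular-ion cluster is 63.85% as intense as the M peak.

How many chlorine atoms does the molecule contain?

2

With n Cl atoms, P(M+2)/P(M) = C(n,1)·p^(n−1)q / p^n = n·q/p = n · 0.242/0.758.
n = 0.6385 × 0.758/0.242 = 2.00 ≈ 2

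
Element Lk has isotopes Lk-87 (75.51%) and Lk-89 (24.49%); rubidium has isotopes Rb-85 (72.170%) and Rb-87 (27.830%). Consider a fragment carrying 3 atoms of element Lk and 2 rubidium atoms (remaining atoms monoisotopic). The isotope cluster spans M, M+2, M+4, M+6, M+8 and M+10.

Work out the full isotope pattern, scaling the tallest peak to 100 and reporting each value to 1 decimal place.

Element Lk pattern (n=3): 0.43053991 : 0.41890831 : 0.13586366 : 0.01468812
Rubidium pattern (n=2): 0.52085089 : 0.40169822 : 0.07745089
Convolve the two distributions (both contribute in 2-u steps):
  M: 0.43053991×0.52085089 = 0.224247
  M+2: 0.43053991×0.40169822 + 0.41890831×0.52085089 = 0.391136
  M+4: 0.43053991×0.07745089 + 0.41890831×0.40169822 + 0.13586366×0.52085089 = 0.272385
  M+6: 0.41890831×0.07745089 + 0.13586366×0.40169822 + 0.01468812×0.52085089 = 0.094671
  M+8: 0.13586366×0.07745089 + 0.01468812×0.40169822 = 0.016423
  M+10: 0.01468812×0.07745089 = 0.001138
Scale to base peak (0.391136) = 100: 57.3 : 100.0 : 69.6 : 24.2 : 4.2 : 0.3

57.3 : 100.0 : 69.6 : 24.2 : 4.2 : 0.3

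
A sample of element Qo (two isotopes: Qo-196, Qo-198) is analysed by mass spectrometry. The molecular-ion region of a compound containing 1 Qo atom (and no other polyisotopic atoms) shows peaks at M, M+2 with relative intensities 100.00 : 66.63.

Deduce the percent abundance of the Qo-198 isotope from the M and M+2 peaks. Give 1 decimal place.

If p is the fraction of Qo that is Qo-196, then I(M+2)/I(M) = [C(1,1)·p^0·(1−p)] / p^1 = 1·(1−p)/p = 66.63/100.00 = 0.6663
(1−p)/p = 0.6663/1 = 0.6663  ⇒  p = 1/(1 + 0.6663) = 0.6001
Qo-196: 60.0%, Qo-198: 40.0%.

40.0%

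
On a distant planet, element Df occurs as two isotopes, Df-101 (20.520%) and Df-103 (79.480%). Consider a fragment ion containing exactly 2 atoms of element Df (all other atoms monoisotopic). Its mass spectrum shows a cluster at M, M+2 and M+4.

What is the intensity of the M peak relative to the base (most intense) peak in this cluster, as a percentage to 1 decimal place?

Binomial terms of (0.20520 + 0.79480)^2: M 0.0421, M+2 0.3262, M+4 0.6317 → M+4 is the base peak.
P(M+4) = C(2,2) × 0.20520^0 × 0.79480^2 = 1 × 1.0000 × 0.63170704 = 0.631707 (base)
P(M) = C(2,0) × 0.20520^2 × 0.79480^0 = 1 × 0.04210704 × 1.0000 = 0.042107
Relative intensity = 0.042107 / 0.631707 × 100 = 6.7

6.7%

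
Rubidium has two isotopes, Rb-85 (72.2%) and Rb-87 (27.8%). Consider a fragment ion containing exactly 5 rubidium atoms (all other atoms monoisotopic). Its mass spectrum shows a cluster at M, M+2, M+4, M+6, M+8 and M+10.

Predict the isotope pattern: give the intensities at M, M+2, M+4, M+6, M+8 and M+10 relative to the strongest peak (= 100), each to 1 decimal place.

Expanding (0.722 + 0.278)^5:
P(M) = 0.722^5 = 0.196194
P(M+2) = 5 × 0.722^4 × 0.278^1 = 0.377714
P(M+4) = 10 × 0.722^3 × 0.278^2 = 0.290872
P(M+6) = 10 × 0.722^2 × 0.278^3 = 0.111998
P(M+8) = 5 × 0.722^1 × 0.278^4 = 0.021562
P(M+10) = 0.278^5 = 0.001660
The M+2 peak is largest (0.377714); scaling to 100 gives 51.9 : 100.0 : 77.0 : 29.7 : 5.7 : 0.4.

51.9 : 100.0 : 77.0 : 29.7 : 5.7 : 0.4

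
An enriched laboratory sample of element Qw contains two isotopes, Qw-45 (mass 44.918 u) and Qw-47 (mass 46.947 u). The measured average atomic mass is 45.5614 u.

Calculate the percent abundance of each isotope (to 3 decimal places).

With x = fraction of Qw-45 (so Qw-47 is 1 − x):
44.918·x + 46.947·(1 − x) = 45.5614
(44.918 − 46.947)·x = 45.5614 − 46.947
x = -1.3856 / -2.029 = 0.68290 → 68.290% Qw-45, 31.710% Qw-47.

Qw-45: 68.290%, Qw-47: 31.710%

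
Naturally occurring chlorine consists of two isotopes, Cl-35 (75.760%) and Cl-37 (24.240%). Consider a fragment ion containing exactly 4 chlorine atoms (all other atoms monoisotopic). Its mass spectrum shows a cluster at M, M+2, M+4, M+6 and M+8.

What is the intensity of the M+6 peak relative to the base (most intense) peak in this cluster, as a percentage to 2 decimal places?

10.24%

Term probabilities: M 0.3294, M+2 0.4216, M+4 0.2023, M+6 0.0432, M+8 0.0035. Base peak = M+2.
P(M+2) = C(4,1) × 0.75760^3 × 0.24240^1 = 4 × 0.4348304 × 0.2424 = 0.421612 (base)
P(M+6) = C(4,3) × 0.75760^1 × 0.24240^3 = 4 × 0.7576 × 0.01424288 = 0.043162
Relative intensity = 0.043162 / 0.421612 × 100 = 10.24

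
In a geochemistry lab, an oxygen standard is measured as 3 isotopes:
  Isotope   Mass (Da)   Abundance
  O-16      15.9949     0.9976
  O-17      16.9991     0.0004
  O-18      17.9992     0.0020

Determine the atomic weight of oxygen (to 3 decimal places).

15.999 Da

Ar = Σ fᵢ·mᵢ = 0.9976 × 15.9949 + 0.0004 × 16.9991 + 0.0020 × 17.9992
= 15.95651 + 0.00680 + 0.03600 = 15.99931 Da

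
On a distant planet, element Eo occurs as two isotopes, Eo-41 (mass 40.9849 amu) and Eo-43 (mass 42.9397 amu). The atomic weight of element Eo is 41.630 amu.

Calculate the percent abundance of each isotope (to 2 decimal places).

Eo-41: 67.00%, Eo-43: 33.00%

With x = fraction of Eo-41 (so Eo-43 is 1 − x):
40.9849·x + 42.9397·(1 − x) = 41.630
(40.9849 − 42.9397)·x = 41.630 − 42.9397
x = -1.3097 / -1.9548 = 0.66999 → 67.00% Eo-41, 33.00% Eo-43.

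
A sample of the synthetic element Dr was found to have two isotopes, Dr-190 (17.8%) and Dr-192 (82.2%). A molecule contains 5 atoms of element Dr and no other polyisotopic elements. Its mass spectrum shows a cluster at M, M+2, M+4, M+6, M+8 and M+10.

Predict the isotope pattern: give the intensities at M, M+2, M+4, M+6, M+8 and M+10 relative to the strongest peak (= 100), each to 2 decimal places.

The 5 Dr atoms are independent, so intensities follow the terms of (0.178 + 0.822)^5.
P(M) = 0.178^5 = 0.000179
P(M+2) = 5 × 0.178^4 × 0.822^1 = 0.004126
P(M+4) = 10 × 0.178^3 × 0.822^2 = 0.038107
P(M+6) = 10 × 0.178^2 × 0.822^3 = 0.175977
P(M+8) = 5 × 0.178^1 × 0.822^4 = 0.406328
P(M+10) = 0.822^5 = 0.375283
The M+8 peak is largest (0.406328); scaling to 100 gives 0.04 : 1.02 : 9.38 : 43.31 : 100.00 : 92.36.

0.04 : 1.02 : 9.38 : 43.31 : 100.00 : 92.36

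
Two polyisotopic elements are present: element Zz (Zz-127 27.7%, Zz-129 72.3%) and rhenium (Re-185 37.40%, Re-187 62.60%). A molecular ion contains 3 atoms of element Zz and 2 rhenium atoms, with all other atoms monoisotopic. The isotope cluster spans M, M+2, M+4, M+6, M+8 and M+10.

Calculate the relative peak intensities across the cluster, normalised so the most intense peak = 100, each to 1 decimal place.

Element Zz pattern (n=3): 0.02125393 : 0.1664252 : 0.4343878 : 0.37793307
Rhenium pattern (n=2): 0.139876 : 0.468248 : 0.391876
Convolve the two distributions (both contribute in 2-u steps):
  M: 0.02125393×0.139876 = 0.002973
  M+2: 0.02125393×0.468248 + 0.1664252×0.139876 = 0.033231
  M+4: 0.02125393×0.391876 + 0.1664252×0.468248 + 0.4343878×0.139876 = 0.147018
  M+6: 0.1664252×0.391876 + 0.4343878×0.468248 + 0.37793307×0.139876 = 0.321483
  M+8: 0.4343878×0.391876 + 0.37793307×0.468248 = 0.347193
  M+10: 0.37793307×0.391876 = 0.148103
Scale to base peak (0.347193) = 100: 0.9 : 9.6 : 42.3 : 92.6 : 100.0 : 42.7

0.9 : 9.6 : 42.3 : 92.6 : 100.0 : 42.7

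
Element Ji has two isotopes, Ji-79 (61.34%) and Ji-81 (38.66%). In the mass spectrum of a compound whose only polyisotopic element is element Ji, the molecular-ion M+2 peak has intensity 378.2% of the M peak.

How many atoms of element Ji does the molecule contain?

6

For n independent Ji atoms, I(M+2)/I(M) = n · (abundance Ji-81) / (abundance Ji-79) = n · 0.3866/0.6134.
n = 3.782 × 0.6134/0.3866 = 6.00 ≈ 6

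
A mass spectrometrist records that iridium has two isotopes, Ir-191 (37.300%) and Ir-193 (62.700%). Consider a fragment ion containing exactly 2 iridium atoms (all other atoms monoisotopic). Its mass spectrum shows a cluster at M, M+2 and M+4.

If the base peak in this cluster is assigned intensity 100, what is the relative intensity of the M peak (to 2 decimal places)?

29.74

(0.37300 + 0.62700)^2 gives M 0.1391, M+2 0.4677, M+4 0.3931; the largest is M+2.
P(M+2) = C(2,1) × 0.37300^1 × 0.62700^1 = 2 × 0.3730 × 0.6270 = 0.467742 (base)
P(M) = C(2,0) × 0.37300^2 × 0.62700^0 = 1 × 0.139129 × 1.0000 = 0.139129
Relative intensity = 0.139129 / 0.467742 × 100 = 29.74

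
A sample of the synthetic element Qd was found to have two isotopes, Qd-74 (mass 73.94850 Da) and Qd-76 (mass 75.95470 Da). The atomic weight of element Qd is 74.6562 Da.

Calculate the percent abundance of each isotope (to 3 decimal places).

Let x be the fractional abundance of Qd-74; then Qd-76 has abundance 1 − x.
73.94850·x + 75.95470·(1 − x) = 74.6562
(73.94850 − 75.95470)·x = 74.6562 − 75.95470
x = -1.29850 / -2.00620 = 0.64724 → 64.724% Qd-74, 35.276% Qd-76.

Qd-74: 64.724%, Qd-76: 35.276%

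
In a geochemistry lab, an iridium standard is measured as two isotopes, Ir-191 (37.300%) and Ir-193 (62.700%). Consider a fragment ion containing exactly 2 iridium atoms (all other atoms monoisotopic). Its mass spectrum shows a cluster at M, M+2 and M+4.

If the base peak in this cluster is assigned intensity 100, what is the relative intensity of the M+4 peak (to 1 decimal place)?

84.0

Binomial terms of (0.37300 + 0.62700)^2: M 0.1391, M+2 0.4677, M+4 0.3931 → M+2 is the base peak.
P(M+2) = C(2,1) × 0.37300^1 × 0.62700^1 = 2 × 0.3730 × 0.6270 = 0.467742 (base)
P(M+4) = C(2,2) × 0.37300^0 × 0.62700^2 = 1 × 1.0000 × 0.393129 = 0.393129
Relative intensity = 0.393129 / 0.467742 × 100 = 84.0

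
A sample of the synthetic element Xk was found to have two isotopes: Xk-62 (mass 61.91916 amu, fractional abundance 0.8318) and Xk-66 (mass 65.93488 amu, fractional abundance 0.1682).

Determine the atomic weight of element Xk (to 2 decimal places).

Ar = Σ fᵢ·mᵢ = 0.8318 × 61.91916 + 0.1682 × 65.93488
= 51.504357 + 11.090247 = 62.594604 amu

62.59 amu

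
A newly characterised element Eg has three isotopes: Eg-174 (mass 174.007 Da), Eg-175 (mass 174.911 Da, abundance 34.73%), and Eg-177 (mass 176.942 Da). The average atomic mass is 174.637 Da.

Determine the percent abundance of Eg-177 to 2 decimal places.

Let x and y be the fractions of Eg-174 and Eg-177. Then x + y = 1 − 0.3473 = 0.6527 and 174.007x + 176.942y = 174.637 − 0.3473×174.911 = 113.8904097.
Substituting: 174.007x + 176.942(0.6527 − x) = 113.8904097
(174.007 − 176.942)x = -1.5996337  ⇒  x = 0.54502, y = 0.10768
Eg-174: 54.50%, Eg-177: 10.77%.

10.77%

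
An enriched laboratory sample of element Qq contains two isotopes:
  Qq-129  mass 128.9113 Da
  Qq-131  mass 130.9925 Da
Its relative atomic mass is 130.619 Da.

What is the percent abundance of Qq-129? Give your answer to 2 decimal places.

With x = fraction of Qq-129 (so Qq-131 is 1 − x):
128.9113·x + 130.9925·(1 − x) = 130.619
(128.9113 − 130.9925)·x = 130.619 − 130.9925
x = -0.3735 / -2.0812 = 0.17946 → 17.95% Qq-129, 82.05% Qq-131.

17.95%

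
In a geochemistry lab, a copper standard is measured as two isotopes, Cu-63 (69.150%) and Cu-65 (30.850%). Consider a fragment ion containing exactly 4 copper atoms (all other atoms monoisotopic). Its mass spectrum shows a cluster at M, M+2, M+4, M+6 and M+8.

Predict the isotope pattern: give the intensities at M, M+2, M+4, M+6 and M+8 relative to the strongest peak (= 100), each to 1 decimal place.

56.0 : 100.0 : 66.9 : 19.9 : 2.2

The 4 Cu atoms are independent, so intensities follow the terms of (0.69150 + 0.30850)^4.
P(M) = 0.69150^4 = 0.228649
P(M+2) = 4 × 0.69150^3 × 0.30850^1 = 0.408030
P(M+4) = 6 × 0.69150^2 × 0.30850^2 = 0.273052
P(M+6) = 4 × 0.69150^1 × 0.30850^3 = 0.081212
P(M+8) = 0.30850^4 = 0.009058
The M+2 peak is largest (0.408030); scaling to 100 gives 56.0 : 100.0 : 66.9 : 19.9 : 2.2.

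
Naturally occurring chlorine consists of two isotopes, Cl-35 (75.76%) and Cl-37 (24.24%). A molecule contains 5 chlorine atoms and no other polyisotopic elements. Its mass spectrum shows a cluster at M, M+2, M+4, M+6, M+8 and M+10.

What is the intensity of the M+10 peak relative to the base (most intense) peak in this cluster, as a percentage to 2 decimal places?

(0.7576 + 0.2424)^5 gives M 0.2496, M+2 0.3993, M+4 0.2555, M+6 0.0817, M+8 0.0131, M+10 0.0008; the largest is M+2.
P(M+2) = C(5,1) × 0.7576^4 × 0.2424^1 = 5 × 0.32942751 × 0.2424 = 0.399266 (base)
P(M+10) = C(5,5) × 0.7576^0 × 0.2424^5 = 1 × 1.0000 × 0.00083688 = 0.000837
Relative intensity = 0.000837 / 0.399266 × 100 = 0.21

0.21%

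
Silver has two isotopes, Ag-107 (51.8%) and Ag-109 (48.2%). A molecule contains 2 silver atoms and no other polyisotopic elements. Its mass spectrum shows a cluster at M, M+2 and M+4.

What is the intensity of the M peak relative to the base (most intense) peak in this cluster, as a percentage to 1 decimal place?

(0.518 + 0.482)^2 gives M 0.2683, M+2 0.4994, M+4 0.2323; the largest is M+2.
P(M+2) = C(2,1) × 0.518^1 × 0.482^1 = 2 × 0.5180 × 0.4820 = 0.499352 (base)
P(M) = C(2,0) × 0.518^2 × 0.482^0 = 1 × 0.268324 × 1.0000 = 0.268324
Relative intensity = 0.268324 / 0.499352 × 100 = 53.7

53.7%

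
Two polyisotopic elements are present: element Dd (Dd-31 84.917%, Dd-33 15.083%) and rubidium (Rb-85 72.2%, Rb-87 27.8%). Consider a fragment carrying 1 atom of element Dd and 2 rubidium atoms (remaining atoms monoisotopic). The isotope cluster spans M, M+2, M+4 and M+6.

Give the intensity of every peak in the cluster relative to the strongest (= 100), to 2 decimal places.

Element Dd pattern (n=1): 0.84917 : 0.15083
Rubidium pattern (n=2): 0.521284 : 0.401432 : 0.077284
Convolve the two distributions (both contribute in 2-u steps):
  M: 0.84917×0.521284 = 0.442659
  M+2: 0.84917×0.401432 + 0.15083×0.521284 = 0.419509
  M+4: 0.84917×0.077284 + 0.15083×0.401432 = 0.126175
  M+6: 0.15083×0.077284 = 0.011657
Scale to base peak (0.442659) = 100: 100.00 : 94.77 : 28.50 : 2.63

100.00 : 94.77 : 28.50 : 2.63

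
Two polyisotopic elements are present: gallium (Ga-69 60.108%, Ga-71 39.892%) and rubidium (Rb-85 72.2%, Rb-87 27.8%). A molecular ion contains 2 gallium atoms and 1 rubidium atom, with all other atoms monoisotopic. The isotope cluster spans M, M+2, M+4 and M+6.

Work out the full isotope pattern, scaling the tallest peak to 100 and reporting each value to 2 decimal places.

58.40 : 100.00 : 55.57 : 9.90

Gallium pattern (n=2): 0.36129717 : 0.47956567 : 0.15913717
Rubidium pattern (n=1): 0.7220 : 0.2780
Convolve the two distributions (both contribute in 2-u steps):
  M: 0.36129717×0.7220 = 0.260857
  M+2: 0.36129717×0.2780 + 0.47956567×0.7220 = 0.446687
  M+4: 0.47956567×0.2780 + 0.15913717×0.7220 = 0.248216
  M+6: 0.15913717×0.2780 = 0.044240
Scale to base peak (0.446687) = 100: 58.40 : 100.00 : 55.57 : 9.90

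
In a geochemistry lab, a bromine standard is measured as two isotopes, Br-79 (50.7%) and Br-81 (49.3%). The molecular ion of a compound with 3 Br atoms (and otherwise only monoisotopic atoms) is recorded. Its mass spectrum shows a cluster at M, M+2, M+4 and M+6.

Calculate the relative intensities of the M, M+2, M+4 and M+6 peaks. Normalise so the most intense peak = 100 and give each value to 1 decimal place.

34.3 : 100.0 : 97.2 : 31.5

Expanding (0.507 + 0.493)^3:
P(M) = 0.507^3 = 0.130324
P(M+2) = 3 × 0.507^2 × 0.493^1 = 0.380175
P(M+4) = 3 × 0.507^1 × 0.493^2 = 0.369678
P(M+6) = 0.493^3 = 0.119823
The M+2 peak is largest (0.380175); scaling to 100 gives 34.3 : 100.0 : 97.2 : 31.5.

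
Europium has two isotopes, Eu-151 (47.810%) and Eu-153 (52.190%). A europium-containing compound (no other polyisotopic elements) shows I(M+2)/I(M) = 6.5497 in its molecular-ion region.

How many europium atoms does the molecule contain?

With n Eu atoms, P(M+2)/P(M) = C(n,1)·p^(n−1)q / p^n = n·q/p = n · 0.52190/0.47810.
n = 6.5497 × 0.47810/0.52190 = 6.00 ≈ 6

6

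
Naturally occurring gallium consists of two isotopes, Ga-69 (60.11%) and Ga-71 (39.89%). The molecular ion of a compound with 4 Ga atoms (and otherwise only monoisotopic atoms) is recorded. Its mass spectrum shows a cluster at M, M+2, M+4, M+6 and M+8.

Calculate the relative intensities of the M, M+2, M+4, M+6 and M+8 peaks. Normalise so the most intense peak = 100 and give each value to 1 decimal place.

The 4 Ga atoms are independent, so intensities follow the terms of (0.6011 + 0.3989)^4.
P(M) = 0.6011^4 = 0.130553
P(M+2) = 4 × 0.6011^3 × 0.3989^1 = 0.346549
P(M+4) = 6 × 0.6011^2 × 0.3989^2 = 0.344963
P(M+6) = 4 × 0.6011^1 × 0.3989^3 = 0.152616
P(M+8) = 0.3989^4 = 0.025320
The M+2 peak is largest (0.346549); scaling to 100 gives 37.7 : 100.0 : 99.5 : 44.0 : 7.3.

37.7 : 100.0 : 99.5 : 44.0 : 7.3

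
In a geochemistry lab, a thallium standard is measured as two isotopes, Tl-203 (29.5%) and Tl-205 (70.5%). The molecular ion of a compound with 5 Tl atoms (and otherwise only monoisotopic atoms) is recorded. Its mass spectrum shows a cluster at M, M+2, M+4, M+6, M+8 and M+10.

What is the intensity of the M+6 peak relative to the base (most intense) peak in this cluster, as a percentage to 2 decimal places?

Term probabilities: M 0.0022, M+2 0.0267, M+4 0.1276, M+6 0.3049, M+8 0.3644, M+10 0.1742. Base peak = M+8.
P(M+8) = C(5,4) × 0.295^1 × 0.705^4 = 5 × 0.2950 × 0.24703385 = 0.364375 (base)
P(M+6) = C(5,3) × 0.295^2 × 0.705^3 = 10 × 0.087025 × 0.35040263 = 0.304938
Relative intensity = 0.304938 / 0.364375 × 100 = 83.69

83.69%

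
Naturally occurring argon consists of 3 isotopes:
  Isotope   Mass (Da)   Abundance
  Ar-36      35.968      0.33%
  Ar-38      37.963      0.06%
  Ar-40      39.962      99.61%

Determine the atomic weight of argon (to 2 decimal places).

Ar = Σ fᵢ·mᵢ = 0.0033 × 35.968 + 0.0006 × 37.963 + 0.9961 × 39.962
= 0.1187 + 0.0228 + 39.8061 = 39.9476 Da

39.95 Da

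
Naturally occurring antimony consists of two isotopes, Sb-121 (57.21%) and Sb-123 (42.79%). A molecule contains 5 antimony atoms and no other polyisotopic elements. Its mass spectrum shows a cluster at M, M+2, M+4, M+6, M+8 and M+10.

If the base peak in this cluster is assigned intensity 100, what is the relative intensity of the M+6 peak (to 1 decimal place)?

74.8

Binomial terms of (0.5721 + 0.4279)^5: M 0.0613, M+2 0.2292, M+4 0.3428, M+6 0.2564, M+8 0.0959, M+10 0.0143 → M+4 is the base peak.
P(M+4) = C(5,2) × 0.5721^3 × 0.4279^2 = 10 × 0.18724742 × 0.18309841 = 0.342847 (base)
P(M+6) = C(5,3) × 0.5721^2 × 0.4279^3 = 10 × 0.32729841 × 0.07834781 = 0.256431
Relative intensity = 0.256431 / 0.342847 × 100 = 74.8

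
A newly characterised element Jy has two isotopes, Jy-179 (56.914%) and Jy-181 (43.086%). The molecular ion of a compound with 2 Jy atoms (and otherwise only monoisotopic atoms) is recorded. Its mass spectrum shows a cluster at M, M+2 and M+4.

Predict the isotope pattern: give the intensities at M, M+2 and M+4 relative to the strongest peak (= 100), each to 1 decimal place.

The 2 Jy atoms are independent, so intensities follow the terms of (0.56914 + 0.43086)^2.
P(M) = 0.56914^2 = 0.323920
P(M+2) = 2 × 0.56914^1 × 0.43086^1 = 0.490439
P(M+4) = 0.43086^2 = 0.185640
The M+2 peak is largest (0.490439); scaling to 100 gives 66.0 : 100.0 : 37.9.

66.0 : 100.0 : 37.9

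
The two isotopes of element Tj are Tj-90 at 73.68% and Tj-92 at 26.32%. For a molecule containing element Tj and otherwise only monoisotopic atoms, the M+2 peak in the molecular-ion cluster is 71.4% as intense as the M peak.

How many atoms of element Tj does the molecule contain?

2

With n Tj atoms, P(M+2)/P(M) = C(n,1)·p^(n−1)q / p^n = n·q/p = n · 0.2632/0.7368.
n = 0.714 × 0.7368/0.2632 = 2.00 ≈ 2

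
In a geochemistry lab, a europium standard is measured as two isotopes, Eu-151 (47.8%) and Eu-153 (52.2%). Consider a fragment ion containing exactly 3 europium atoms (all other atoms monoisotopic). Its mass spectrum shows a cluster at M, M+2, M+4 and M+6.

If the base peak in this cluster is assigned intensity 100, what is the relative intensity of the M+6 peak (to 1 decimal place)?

36.4

(0.478 + 0.522)^3 gives M 0.1092, M+2 0.3578, M+4 0.3907, M+6 0.1422; the largest is M+4.
P(M+4) = C(3,2) × 0.478^1 × 0.522^2 = 3 × 0.4780 × 0.272484 = 0.390742 (base)
P(M+6) = C(3,3) × 0.478^0 × 0.522^3 = 1 × 1.0000 × 0.14223665 = 0.142237
Relative intensity = 0.142237 / 0.390742 × 100 = 36.4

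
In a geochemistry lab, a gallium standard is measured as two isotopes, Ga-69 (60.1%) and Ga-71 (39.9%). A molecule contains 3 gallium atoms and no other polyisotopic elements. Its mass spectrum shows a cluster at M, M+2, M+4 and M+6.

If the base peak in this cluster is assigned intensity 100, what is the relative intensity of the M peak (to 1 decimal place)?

(0.601 + 0.399)^3 gives M 0.2171, M+2 0.4324, M+4 0.2870, M+6 0.0635; the largest is M+2.
P(M+2) = C(3,1) × 0.601^2 × 0.399^1 = 3 × 0.361201 × 0.3990 = 0.432358 (base)
P(M) = C(3,0) × 0.601^3 × 0.399^0 = 1 × 0.2170818 × 1.0000 = 0.217082
Relative intensity = 0.217082 / 0.432358 × 100 = 50.2

50.2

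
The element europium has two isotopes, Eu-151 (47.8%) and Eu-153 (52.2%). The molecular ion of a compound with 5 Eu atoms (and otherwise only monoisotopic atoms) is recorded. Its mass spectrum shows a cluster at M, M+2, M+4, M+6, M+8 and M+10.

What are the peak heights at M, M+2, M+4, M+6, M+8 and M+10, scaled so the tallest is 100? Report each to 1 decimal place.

Expanding (0.478 + 0.522)^5:
P(M) = 0.478^5 = 0.024954
P(M+2) = 5 × 0.478^4 × 0.522^1 = 0.136255
P(M+4) = 10 × 0.478^3 × 0.522^2 = 0.297594
P(M+6) = 10 × 0.478^2 × 0.522^3 = 0.324988
P(M+8) = 5 × 0.478^1 × 0.522^4 = 0.177452
P(M+10) = 0.522^5 = 0.038757
The M+6 peak is largest (0.324988); scaling to 100 gives 7.7 : 41.9 : 91.6 : 100.0 : 54.6 : 11.9.

7.7 : 41.9 : 91.6 : 100.0 : 54.6 : 11.9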